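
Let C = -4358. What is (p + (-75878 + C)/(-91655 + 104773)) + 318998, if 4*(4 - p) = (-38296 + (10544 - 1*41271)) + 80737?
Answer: 4146171937/13118 ≈ 3.1607e+5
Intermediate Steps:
p = -5849/2 (p = 4 - ((-38296 + (10544 - 1*41271)) + 80737)/4 = 4 - ((-38296 + (10544 - 41271)) + 80737)/4 = 4 - ((-38296 - 30727) + 80737)/4 = 4 - (-69023 + 80737)/4 = 4 - ¼*11714 = 4 - 5857/2 = -5849/2 ≈ -2924.5)
(p + (-75878 + C)/(-91655 + 104773)) + 318998 = (-5849/2 + (-75878 - 4358)/(-91655 + 104773)) + 318998 = (-5849/2 - 80236/13118) + 318998 = (-5849/2 - 80236*1/13118) + 318998 = (-5849/2 - 40118/6559) + 318998 = -38443827/13118 + 318998 = 4146171937/13118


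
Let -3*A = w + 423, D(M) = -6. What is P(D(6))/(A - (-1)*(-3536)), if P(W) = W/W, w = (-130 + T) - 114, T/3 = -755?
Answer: -3/8522 ≈ -0.00035203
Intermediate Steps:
T = -2265 (T = 3*(-755) = -2265)
w = -2509 (w = (-130 - 2265) - 114 = -2395 - 114 = -2509)
A = 2086/3 (A = -(-2509 + 423)/3 = -⅓*(-2086) = 2086/3 ≈ 695.33)
P(W) = 1
P(D(6))/(A - (-1)*(-3536)) = 1/(2086/3 - (-1)*(-3536)) = 1/(2086/3 - 1*3536) = 1/(2086/3 - 3536) = 1/(-8522/3) = 1*(-3/8522) = -3/8522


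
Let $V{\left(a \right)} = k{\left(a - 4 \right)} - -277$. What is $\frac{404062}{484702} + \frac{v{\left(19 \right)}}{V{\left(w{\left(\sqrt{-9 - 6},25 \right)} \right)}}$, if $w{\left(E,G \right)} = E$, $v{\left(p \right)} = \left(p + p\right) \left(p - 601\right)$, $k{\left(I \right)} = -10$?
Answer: $- \frac{1768630813}{21569239} \approx -81.998$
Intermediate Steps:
$v{\left(p \right)} = 2 p \left(-601 + p\right)$
$V{\left(a \right)} = 267$ ($V{\left(a \right)} = -10 - -277 = -10 + 277 = 267$)
$\frac{404062}{484702} + \frac{v{\left(19 \right)}}{V{\left(w{\left(\sqrt{-9 - 6},25 \right)} \right)}} = \frac{404062}{484702} + \frac{2 \cdot 19 \left(-601 + 19\right)}{267} = 404062 \cdot \frac{1}{484702} + 2 \cdot 19 \left(-582\right) \frac{1}{267} = \frac{202031}{242351} - \frac{7372}{89} = - \frac{1768630813}{21569239}$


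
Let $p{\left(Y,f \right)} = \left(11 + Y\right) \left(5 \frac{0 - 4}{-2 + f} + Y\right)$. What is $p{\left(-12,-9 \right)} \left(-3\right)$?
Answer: $- \frac{336}{11} \approx -30.545$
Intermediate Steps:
$p{\left(Y,f \right)} = \left(11 + Y\right) \left(Y - \frac{20}{-2 + f}\right)$ ($p{\left(Y,f \right)} = \left(11 + Y\right) \left(5 \left(- \frac{4}{-2 + f}\right) + Y\right) = \left(11 + Y\right) \left(- \frac{20}{-2 + f} + Y\right) = \left(11 + Y\right) \left(Y - \frac{20}{-2 + f}\right)$)
$p{\left(-12,-9 \right)} \left(-3\right) = \frac{-220 - -504 - 2 \left(-12\right)^{2} - 9 \left(-12\right)^{2} + 11 \left(-12\right) \left(-9\right)}{-2 - 9} \left(-3\right) = \frac{-220 + 504 - 288 - 1296 + 1188}{-11} \left(-3\right) = - \frac{-220 + 504 - 288 - 1296 + 1188}{11} \left(-3\right) = \left(- \frac{1}{11}\right) \left(-112\right) \left(-3\right) = \frac{112}{11} \left(-3\right) = - \frac{336}{11}$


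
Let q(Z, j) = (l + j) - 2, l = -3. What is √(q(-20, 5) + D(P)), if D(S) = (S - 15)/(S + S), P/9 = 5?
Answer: √3/3 ≈ 0.57735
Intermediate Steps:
q(Z, j) = -5 + j (q(Z, j) = (-3 + j) - 2 = -5 + j)
P = 45 (P = 9*5 = 45)
D(S) = (-15 + S)/(2*S) (D(S) = (-15 + S)/((2*S)) = (-15 + S)*(1/(2*S)) = (-15 + S)/(2*S))
√(q(-20, 5) + D(P)) = √((-5 + 5) + (½)*(-15 + 45)/45) = √(0 + (½)*(1/45)*30) = √(0 + ⅓) = √(⅓) = √3/3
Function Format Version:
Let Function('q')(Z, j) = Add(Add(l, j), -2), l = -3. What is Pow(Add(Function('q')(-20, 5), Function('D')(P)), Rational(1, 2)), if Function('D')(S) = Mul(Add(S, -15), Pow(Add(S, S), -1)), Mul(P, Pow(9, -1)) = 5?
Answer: Mul(Rational(1, 3), Pow(3, Rational(1, 2))) ≈ 0.57735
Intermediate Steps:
Function('q')(Z, j) = Add(-5, j) (Function('q')(Z, j) = Add(Add(-3, j), -2) = Add(-5, j))
P = 45 (P = Mul(9, 5) = 45)
Function('D')(S) = Mul(Rational(1, 2), Pow(S, -1), Add(-15, S)) (Function('D')(S) = Mul(Add(-15, S), Pow(Mul(2, S), -1)) = Mul(Add(-15, S), Mul(Rational(1, 2), Pow(S, -1))) = Mul(Rational(1, 2), Pow(S, -1), Add(-15, S)))
Pow(Add(Function('q')(-20, 5), Function('D')(P)), Rational(1, 2)) = Pow(Add(Add(-5, 5), Mul(Rational(1, 2), Pow(45, -1), Add(-15, 45))), Rational(1, 2)) = Pow(Add(0, Mul(Rational(1, 2), Rational(1, 45), 30)), Rational(1, 2)) = Pow(Add(0, Rational(1, 3)), Rational(1, 2)) = Pow(Rational(1, 3), Rational(1, 2)) = Mul(Rational(1, 3), Pow(3, Rational(1, 2)))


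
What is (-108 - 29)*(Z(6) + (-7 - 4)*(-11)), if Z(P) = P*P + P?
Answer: -22331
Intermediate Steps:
Z(P) = P + P**2 (Z(P) = P**2 + P = P + P**2)
(-108 - 29)*(Z(6) + (-7 - 4)*(-11)) = (-108 - 29)*(6*(1 + 6) + (-7 - 4)*(-11)) = -137*(6*7 - 11*(-11)) = -137*(42 + 121) = -137*163 = -22331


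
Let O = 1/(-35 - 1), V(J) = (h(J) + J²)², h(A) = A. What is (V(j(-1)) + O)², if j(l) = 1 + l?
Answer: 1/1296 ≈ 0.00077160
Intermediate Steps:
V(J) = (J + J²)²
O = -1/36 (O = 1/(-36) = -1/36 ≈ -0.027778)
(V(j(-1)) + O)² = ((1 - 1)²*(1 + (1 - 1))² - 1/36)² = (0²*(1 + 0)² - 1/36)² = (0*1² - 1/36)² = (0*1 - 1/36)² = (0 - 1/36)² = (-1/36)² = 1/1296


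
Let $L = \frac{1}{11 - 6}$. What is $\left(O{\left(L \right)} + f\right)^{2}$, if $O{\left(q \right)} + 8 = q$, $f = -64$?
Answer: $\frac{128881}{25} \approx 5155.2$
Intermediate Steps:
$L = \frac{1}{5} \approx 0.2$
$O{\left(q \right)} = -8 + q$
$\left(O{\left(L \right)} + f\right)^{2} = \left(\left(-8 + \frac{1}{5}\right) - 64\right)^{2} = \left(- \frac{39}{5} - 64\right)^{2} = \left(- \frac{359}{5}\right)^{2} = \frac{128881}{25}$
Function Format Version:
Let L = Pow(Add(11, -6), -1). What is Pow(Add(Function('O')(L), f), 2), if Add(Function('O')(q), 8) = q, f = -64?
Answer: Rational(128881, 25) ≈ 5155.2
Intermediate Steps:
L = Rational(1, 5) (L = Pow(5, -1) = Rational(1, 5) ≈ 0.20000)
Function('O')(q) = Add(-8, q)
Pow(Add(Function('O')(L), f), 2) = Pow(Add(Add(-8, Rational(1, 5)), -64), 2) = Pow(Add(Rational(-39, 5), -64), 2) = Pow(Rational(-359, 5), 2) = Rational(128881, 25)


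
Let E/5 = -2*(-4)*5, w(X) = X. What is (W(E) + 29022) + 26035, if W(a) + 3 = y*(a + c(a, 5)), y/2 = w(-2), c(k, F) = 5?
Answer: 54234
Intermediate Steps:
E = 200 (E = 5*(-2*(-4)*5) = 5*(8*5) = 5*40 = 200)
y = -4 (y = 2*(-2) = -4)
W(a) = -23 - 4*a (W(a) = -3 - 4*(a + 5) = -3 - 4*(5 + a) = -3 + (-20 - 4*a) = -23 - 4*a)
(W(E) + 29022) + 26035 = ((-23 - 4*200) + 29022) + 26035 = ((-23 - 800) + 29022) + 26035 = (-823 + 29022) + 26035 = 28199 + 26035 = 54234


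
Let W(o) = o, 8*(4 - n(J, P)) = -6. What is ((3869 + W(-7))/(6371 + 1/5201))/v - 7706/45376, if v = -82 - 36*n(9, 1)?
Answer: -8189142729501/47550075989152 ≈ -0.17222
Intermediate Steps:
n(J, P) = 19/4 (n(J, P) = 4 - ⅛*(-6) = 4 + ¾ = 19/4)
v = -253 (v = -82 - 36*19/4 = -82 - 171 = -253)
((3869 + W(-7))/(6371 + 1/5201))/v - 7706/45376 = ((3869 - 7)/(6371 + 1/5201))/(-253) - 7706/45376 = (3862/(6371 + 1/5201))*(-1/253) - 7706*1/45376 = (3862/(33135572/5201))*(-1/253) - 3853/22688 = (3862*(5201/33135572))*(-1/253) - 3853/22688 = (10043131/16567786)*(-1/253) - 3853/22688 = -10043131/4191649858 - 3853/22688 = -8189142729501/47550075989152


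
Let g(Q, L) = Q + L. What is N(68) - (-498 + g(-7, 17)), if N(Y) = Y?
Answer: 556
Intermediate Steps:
g(Q, L) = L + Q
N(68) - (-498 + g(-7, 17)) = 68 - (-498 + (17 - 7)) = 68 - (-498 + 10) = 68 - 1*(-488) = 68 + 488 = 556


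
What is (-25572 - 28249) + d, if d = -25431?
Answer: -79252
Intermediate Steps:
(-25572 - 28249) + d = (-25572 - 28249) - 25431 = -53821 - 25431 = -79252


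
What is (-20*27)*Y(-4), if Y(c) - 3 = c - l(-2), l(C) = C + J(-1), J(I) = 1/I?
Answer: -1080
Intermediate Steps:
J(I) = 1/I
l(C) = -1 + C (l(C) = C + 1/(-1) = C - 1 = -1 + C)
Y(c) = 6 + c (Y(c) = 3 + (c - (-1 - 2)) = 3 + (c - 1*(-3)) = 3 + (c + 3) = 3 + (3 + c) = 6 + c)
(-20*27)*Y(-4) = (-20*27)*(6 - 4) = -540*2 = -1080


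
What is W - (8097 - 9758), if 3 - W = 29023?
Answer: -27359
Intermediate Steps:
W = -29020 (W = 3 - 1*29023 = 3 - 29023 = -29020)
W - (8097 - 9758) = -29020 - (8097 - 9758) = -29020 - 1*(-1661) = -29020 + 1661 = -27359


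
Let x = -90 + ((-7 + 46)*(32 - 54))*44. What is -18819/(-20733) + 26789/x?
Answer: 7463441/37360866 ≈ 0.19977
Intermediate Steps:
x = -37842 (x = -90 + (39*(-22))*44 = -90 - 858*44 = -90 - 37752 = -37842)
-18819/(-20733) + 26789/x = -18819/(-20733) + 26789/(-37842) = -18819*(-1/20733) + 26789*(-1/37842) = 6273/6911 - 3827/5406 = 7463441/37360866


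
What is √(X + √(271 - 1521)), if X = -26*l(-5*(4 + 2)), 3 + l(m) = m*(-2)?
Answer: √(-1482 + 25*I*√2) ≈ 0.4592 + 38.5*I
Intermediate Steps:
l(m) = -3 - 2*m (l(m) = -3 + m*(-2) = -3 - 2*m)
X = -1482 (X = -26*(-3 - (-10)*(4 + 2)) = -26*(-3 - (-10)*6) = -26*(-3 - 2*(-30)) = -26*(-3 + 60) = -26*57 = -1482)
√(X + √(271 - 1521)) = √(-1482 + √(271 - 1521)) = √(-1482 + √(-1250)) = √(-1482 + 25*I*√2)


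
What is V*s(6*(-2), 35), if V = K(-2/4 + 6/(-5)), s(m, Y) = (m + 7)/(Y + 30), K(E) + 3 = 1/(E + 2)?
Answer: -1/39 ≈ -0.025641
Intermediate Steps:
K(E) = -3 + 1/(2 + E) (K(E) = -3 + 1/(E + 2) = -3 + 1/(2 + E))
s(m, Y) = (7 + m)/(30 + Y)
V = 1/3 (V = (-5 - 3*(-2/4 + 6/(-5)))/(2 + (-2/4 + 6/(-5))) = (-5 - 3*(-2*1/4 + 6*(-1/5)))/(2 + (-2*1/4 + 6*(-1/5))) = (-5 - 3*(-1/2 - 6/5))/(2 + (-1/2 - 6/5)) = (-5 - 3*(-17/10))/(2 - 17/10) = (-5 + 51/10)/(3/10) = (10/3)*(1/10) = 1/3 ≈ 0.33333)
V*s(6*(-2), 35) = ((7 + 6*(-2))/(30 + 35))/3 = ((7 - 12)/65)/3 = ((1/65)*(-5))/3 = (1/3)*(-1/13) = -1/39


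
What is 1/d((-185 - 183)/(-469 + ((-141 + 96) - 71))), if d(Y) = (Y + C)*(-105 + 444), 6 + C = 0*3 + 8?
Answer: 195/173794 ≈ 0.0011220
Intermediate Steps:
C = 2 (C = -6 + (0*3 + 8) = -6 + (0 + 8) = -6 + 8 = 2)
d(Y) = 678 + 339*Y (d(Y) = (Y + 2)*(-105 + 444) = (2 + Y)*339 = 678 + 339*Y)
1/d((-185 - 183)/(-469 + ((-141 + 96) - 71))) = 1/(678 + 339*((-185 - 183)/(-469 + ((-141 + 96) - 71)))) = 1/(678 + 339*(-368/(-469 + (-45 - 71)))) = 1/(678 + 339*(-368/(-469 - 116))) = 1/(678 + 339*(-368/(-585))) = 1/(678 + 339*(-368*(-1/585))) = 1/(678 + 339*(368/585)) = 1/(678 + 41584/195) = 1/(173794/195) = 195/173794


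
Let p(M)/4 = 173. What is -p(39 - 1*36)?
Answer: -692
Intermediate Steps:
p(M) = 692 (p(M) = 4*173 = 692)
-p(39 - 1*36) = -1*692 = -692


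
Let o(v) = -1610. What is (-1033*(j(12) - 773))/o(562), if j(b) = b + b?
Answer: -110531/230 ≈ -480.57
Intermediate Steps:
j(b) = 2*b
(-1033*(j(12) - 773))/o(562) = -1033*(2*12 - 773)/(-1610) = -1033*(24 - 773)*(-1/1610) = -1033*(-749)*(-1/1610) = 773717*(-1/1610) = -110531/230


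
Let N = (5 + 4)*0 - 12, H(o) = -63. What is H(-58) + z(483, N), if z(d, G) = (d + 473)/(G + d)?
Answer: -28717/471 ≈ -60.970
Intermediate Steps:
N = -12 (N = 9*0 - 12 = 0 - 12 = -12)
z(d, G) = (473 + d)/(G + d)
H(-58) + z(483, N) = -63 + (473 + 483)/(-12 + 483) = -63 + 956/471 = -28717/471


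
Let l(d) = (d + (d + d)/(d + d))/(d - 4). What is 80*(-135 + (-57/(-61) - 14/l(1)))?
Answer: -551760/61 ≈ -9045.3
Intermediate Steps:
l(d) = (1 + d)/(-4 + d) (l(d) = (d + (2*d)/((2*d)))/(-4 + d) = (d + (2*d)*(1/(2*d)))/(-4 + d) = (d + 1)/(-4 + d) = (1 + d)/(-4 + d))
80*(-135 + (-57/(-61) - 14/l(1))) = 80*(-135 + (-57/(-61) - 14*(-4 + 1)/(1 + 1))) = 80*(-135 + (-57*(-1/61) - 14/(2/(-3)))) = 80*(-135 + (57/61 - 14/((-1/3*2)))) = 80*(-135 + (57/61 - 14/(-2/3))) = 80*(-135 + (57/61 - 14*(-3/2))) = 80*(-135 + (57/61 + 21)) = 80*(-135 + 1338/61) = 80*(-6897/61) = -551760/61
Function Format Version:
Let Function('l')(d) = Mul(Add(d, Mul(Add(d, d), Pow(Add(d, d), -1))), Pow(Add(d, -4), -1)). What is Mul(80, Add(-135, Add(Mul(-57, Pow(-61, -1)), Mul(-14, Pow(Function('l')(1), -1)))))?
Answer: Rational(-551760, 61) ≈ -9045.3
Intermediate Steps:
Function('l')(d) = Mul(Pow(Add(-4, d), -1), Add(1, d)) (Function('l')(d) = Mul(Add(d, Mul(Mul(2, d), Pow(Mul(2, d), -1))), Pow(Add(-4, d), -1)) = Mul(Add(d, Mul(Mul(2, d), Mul(Rational(1, 2), Pow(d, -1)))), Pow(Add(-4, d), -1)) = Mul(Add(d, 1), Pow(Add(-4, d), -1)) = Mul(Add(1, d), Pow(Add(-4, d), -1)) = Mul(Pow(Add(-4, d), -1), Add(1, d)))
Mul(80, Add(-135, Add(Mul(-57, Pow(-61, -1)), Mul(-14, Pow(Function('l')(1), -1))))) = Mul(80, Add(-135, Add(Mul(-57, Pow(-61, -1)), Mul(-14, Pow(Mul(Pow(Add(-4, 1), -1), Add(1, 1)), -1))))) = Mul(80, Add(-135, Add(Mul(-57, Rational(-1, 61)), Mul(-14, Pow(Mul(Pow(-3, -1), 2), -1))))) = Mul(80, Add(-135, Add(Rational(57, 61), Mul(-14, Pow(Mul(Rational(-1, 3), 2), -1))))) = Mul(80, Add(-135, Add(Rational(57, 61), Mul(-14, Pow(Rational(-2, 3), -1))))) = Mul(80, Add(-135, Add(Rational(57, 61), Mul(-14, Rational(-3, 2))))) = Mul(80, Add(-135, Add(Rational(57, 61), 21))) = Mul(80, Add(-135, Rational(1338, 61))) = Mul(80, Rational(-6897, 61)) = Rational(-551760, 61)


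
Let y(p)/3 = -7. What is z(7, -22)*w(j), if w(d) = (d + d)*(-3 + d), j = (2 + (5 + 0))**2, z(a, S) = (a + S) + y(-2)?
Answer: -162288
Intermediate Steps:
y(p) = -21 (y(p) = 3*(-7) = -21)
z(a, S) = -21 + S + a (z(a, S) = (a + S) - 21 = (S + a) - 21 = -21 + S + a)
j = 49 (j = (2 + 5)**2 = 7**2 = 49)
w(d) = 2*d*(-3 + d) (w(d) = (2*d)*(-3 + d) = 2*d*(-3 + d))
z(7, -22)*w(j) = (-21 - 22 + 7)*(2*49*(-3 + 49)) = -72*49*46 = -36*4508 = -162288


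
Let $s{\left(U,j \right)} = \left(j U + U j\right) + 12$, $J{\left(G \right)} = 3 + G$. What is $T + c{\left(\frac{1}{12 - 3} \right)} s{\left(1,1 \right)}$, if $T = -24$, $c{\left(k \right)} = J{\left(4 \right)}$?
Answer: $74$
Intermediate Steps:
$c{\left(k \right)} = 7$ ($c{\left(k \right)} = 3 + 4 = 7$)
$s{\left(U,j \right)} = 12 + 2 U j$ ($s{\left(U,j \right)} = \left(U j + U j\right) + 12 = 2 U j + 12 = 12 + 2 U j$)
$T + c{\left(\frac{1}{12 - 3} \right)} s{\left(1,1 \right)} = -24 + 7 \left(12 + 2 \cdot 1 \cdot 1\right) = -24 + 7 \left(12 + 2\right) = -24 + 7 \cdot 14 = -24 + 98 = 74$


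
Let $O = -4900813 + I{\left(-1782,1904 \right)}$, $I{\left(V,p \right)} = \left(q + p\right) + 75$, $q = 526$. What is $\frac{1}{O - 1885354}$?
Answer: $- \frac{1}{6783662} \approx -1.4741 \cdot 10^{-7}$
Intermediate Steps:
$I{\left(V,p \right)} = 601 + p$ ($I{\left(V,p \right)} = \left(526 + p\right) + 75 = 601 + p$)
$O = -4898308$ ($O = -4900813 + \left(601 + 1904\right) = -4900813 + 2505 = -4898308$)
$\frac{1}{O - 1885354} = \frac{1}{-4898308 - 1885354} = \frac{1}{-6783662} = - \frac{1}{6783662}$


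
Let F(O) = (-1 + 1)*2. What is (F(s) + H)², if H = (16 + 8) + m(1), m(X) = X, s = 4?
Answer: 625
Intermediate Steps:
H = 25 (H = (16 + 8) + 1 = 24 + 1 = 25)
F(O) = 0 (F(O) = 0*2 = 0)
(F(s) + H)² = (0 + 25)² = 25² = 625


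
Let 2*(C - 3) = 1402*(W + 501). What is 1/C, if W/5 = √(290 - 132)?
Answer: 175602/60701607833 - 3505*√158/121403215666 ≈ 2.5300e-6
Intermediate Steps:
W = 5*√158 (W = 5*√(290 - 132) = 5*√158 ≈ 62.849)
C = 351204 + 3505*√158 (C = 3 + (1402*(5*√158 + 501))/2 = 3 + (1402*(501 + 5*√158))/2 = 3 + (702402 + 7010*√158)/2 = 3 + (351201 + 3505*√158) = 351204 + 3505*√158 ≈ 3.9526e+5)
1/C = 1/(351204 + 3505*√158)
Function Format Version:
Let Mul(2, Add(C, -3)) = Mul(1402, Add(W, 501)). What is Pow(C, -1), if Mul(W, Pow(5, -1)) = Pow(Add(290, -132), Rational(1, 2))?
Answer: Add(Rational(175602, 60701607833), Mul(Rational(-3505, 121403215666), Pow(158, Rational(1, 2)))) ≈ 2.5300e-6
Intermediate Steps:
W = Mul(5, Pow(158, Rational(1, 2))) (W = Mul(5, Pow(Add(290, -132), Rational(1, 2))) = Mul(5, Pow(158, Rational(1, 2))) ≈ 62.849)
C = Add(351204, Mul(3505, Pow(158, Rational(1, 2)))) (C = Add(3, Mul(Rational(1, 2), Mul(1402, Add(Mul(5, Pow(158, Rational(1, 2))), 501)))) = Add(3, Mul(Rational(1, 2), Mul(1402, Add(501, Mul(5, Pow(158, Rational(1, 2))))))) = Add(3, Mul(Rational(1, 2), Add(702402, Mul(7010, Pow(158, Rational(1, 2)))))) = Add(3, Add(351201, Mul(3505, Pow(158, Rational(1, 2))))) = Add(351204, Mul(3505, Pow(158, Rational(1, 2)))) ≈ 3.9526e+5)
Pow(C, -1) = Pow(Add(351204, Mul(3505, Pow(158, Rational(1, 2)))), -1)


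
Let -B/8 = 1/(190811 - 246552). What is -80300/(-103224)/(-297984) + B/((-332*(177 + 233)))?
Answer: -1731589505339/663021577776015360 ≈ -2.6117e-6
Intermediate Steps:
B = 8/55741 (B = -8/(190811 - 246552) = -8/(-55741) = -8*(-1/55741) = 8/55741 ≈ 0.00014352)
-80300/(-103224)/(-297984) + B/((-332*(177 + 233))) = -80300/(-103224)/(-297984) + 8/(55741*((-332*(177 + 233)))) = -80300*(-1/103224)*(-1/297984) + 8/(55741*((-332*410))) = (1825/2346)*(-1/297984) + (8/55741)/(-136120) = -1825/699070464 + (8/55741)*(-1/136120) = -1825/699070464 - 1/948433115 = -1731589505339/663021577776015360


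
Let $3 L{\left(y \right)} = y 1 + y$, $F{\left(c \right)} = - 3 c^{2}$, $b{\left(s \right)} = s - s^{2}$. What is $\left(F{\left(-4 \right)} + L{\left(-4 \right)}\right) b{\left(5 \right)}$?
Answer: $\frac{3040}{3} \approx 1013.3$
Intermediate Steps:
$L{\left(y \right)} = \frac{2 y}{3}$ ($L{\left(y \right)} = \frac{y 1 + y}{3} = \frac{y + y}{3} = \frac{2 y}{3}$)
$\left(F{\left(-4 \right)} + L{\left(-4 \right)}\right) b{\left(5 \right)} = \left(- 3 \left(-4\right)^{2} + \frac{2}{3} \left(-4\right)\right) 5 \left(1 - 5\right) = \left(\left(-3\right) 16 - \frac{8}{3}\right) 5 \left(1 - 5\right) = \left(-48 - \frac{8}{3}\right) 5 \left(-4\right) = \left(- \frac{152}{3}\right) \left(-20\right) = \frac{3040}{3}$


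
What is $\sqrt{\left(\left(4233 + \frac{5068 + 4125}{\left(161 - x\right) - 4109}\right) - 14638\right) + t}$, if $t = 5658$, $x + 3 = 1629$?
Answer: $\frac{i \sqrt{147538044354}}{5574} \approx 68.91 i$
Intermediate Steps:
$x = 1626$ ($x = -3 + 1629 = 1626$)
$\sqrt{\left(\left(4233 + \frac{5068 + 4125}{\left(161 - x\right) - 4109}\right) - 14638\right) + t} = \sqrt{\left(\left(4233 + \frac{5068 + 4125}{\left(161 - 1626\right) - 4109}\right) - 14638\right) + 5658} = \sqrt{\left(\left(4233 + \frac{9193}{\left(161 - 1626\right) - 4109}\right) - 14638\right) + 5658} = \sqrt{\left(\left(4233 + \frac{9193}{-1465 - 4109}\right) - 14638\right) + 5658} = \sqrt{\left(\left(4233 + \frac{9193}{-5574}\right) - 14638\right) + 5658} = \sqrt{\left(\left(4233 + 9193 \left(- \frac{1}{5574}\right)\right) - 14638\right) + 5658} = \sqrt{\left(\left(4233 - \frac{9193}{5574}\right) - 14638\right) + 5658} = \sqrt{\left(\frac{23585549}{5574} - 14638\right) + 5658} = \sqrt{- \frac{58006663}{5574} + 5658} = \sqrt{- \frac{26468971}{5574}} = \frac{i \sqrt{147538044354}}{5574}$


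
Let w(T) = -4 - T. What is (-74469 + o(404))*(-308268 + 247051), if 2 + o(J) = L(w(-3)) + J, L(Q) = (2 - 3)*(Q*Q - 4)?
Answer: 4533975888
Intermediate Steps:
L(Q) = 4 - Q² (L(Q) = -(Q² - 4) = -(-4 + Q²) = 4 - Q²)
o(J) = 1 + J (o(J) = -2 + ((4 - (-4 - 1*(-3))²) + J) = -2 + ((4 - (-4 + 3)²) + J) = -2 + ((4 - 1*(-1)²) + J) = -2 + ((4 - 1*1) + J) = -2 + ((4 - 1) + J) = -2 + (3 + J) = 1 + J)
(-74469 + o(404))*(-308268 + 247051) = (-74469 + (1 + 404))*(-308268 + 247051) = (-74469 + 405)*(-61217) = -74064*(-61217) = 4533975888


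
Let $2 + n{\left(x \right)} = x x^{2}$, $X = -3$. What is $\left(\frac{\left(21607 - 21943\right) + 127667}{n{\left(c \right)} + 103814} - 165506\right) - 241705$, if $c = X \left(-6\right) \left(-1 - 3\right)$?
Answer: $- \frac{109717430327}{269436} \approx -4.0721 \cdot 10^{5}$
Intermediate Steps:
$c = -72$ ($c = \left(-3\right) \left(-6\right) \left(-1 - 3\right) = 18 \left(-1 - 3\right) = 18 \left(-4\right) = -72$)
$n{\left(x \right)} = -2 + x^{3}$ ($n{\left(x \right)} = -2 + x x^{2} = -2 + x^{3}$)
$\left(\frac{\left(21607 - 21943\right) + 127667}{n{\left(c \right)} + 103814} - 165506\right) - 241705 = \left(\frac{\left(21607 - 21943\right) + 127667}{\left(-2 + \left(-72\right)^{3}\right) + 103814} - 165506\right) - 241705 = \left(\frac{-336 + 127667}{\left(-2 - 373248\right) + 103814} - 165506\right) - 241705 = \left(\frac{127331}{-373250 + 103814} - 165506\right) - 241705 = \left(\frac{127331}{-269436} - 165506\right) - 241705 = \left(127331 \left(- \frac{1}{269436}\right) - 165506\right) - 241705 = \left(- \frac{127331}{269436} - 165506\right) - 241705 = - \frac{44593401947}{269436} - 241705 = - \frac{109717430327}{269436}$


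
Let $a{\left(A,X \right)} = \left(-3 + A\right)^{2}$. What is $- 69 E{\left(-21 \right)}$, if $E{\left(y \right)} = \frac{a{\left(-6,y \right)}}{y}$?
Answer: $\frac{1863}{7} \approx 266.14$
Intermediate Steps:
$E{\left(y \right)} = \frac{81}{y}$ ($E{\left(y \right)} = \frac{\left(-3 - 6\right)^{2}}{y} = \frac{\left(-9\right)^{2}}{y} = \frac{81}{y}$)
$- 69 E{\left(-21 \right)} = - 69 \frac{81}{-21} = - 69 \cdot 81 \left(- \frac{1}{21}\right) = \left(-69\right) \left(- \frac{27}{7}\right) = \frac{1863}{7}$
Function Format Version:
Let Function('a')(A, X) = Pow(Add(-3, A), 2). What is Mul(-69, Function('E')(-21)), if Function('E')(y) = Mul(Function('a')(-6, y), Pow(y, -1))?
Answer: Rational(1863, 7) ≈ 266.14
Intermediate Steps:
Function('E')(y) = Mul(81, Pow(y, -1)) (Function('E')(y) = Mul(Pow(Add(-3, -6), 2), Pow(y, -1)) = Mul(Pow(-9, 2), Pow(y, -1)) = Mul(81, Pow(y, -1)))
Mul(-69, Function('E')(-21)) = Mul(-69, Mul(81, Pow(-21, -1))) = Mul(-69, Mul(81, Rational(-1, 21))) = Mul(-69, Rational(-27, 7)) = Rational(1863, 7)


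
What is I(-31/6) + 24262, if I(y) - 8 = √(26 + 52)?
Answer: 24270 + √78 ≈ 24279.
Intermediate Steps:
I(y) = 8 + √78 (I(y) = 8 + √(26 + 52) = 8 + √78)
I(-31/6) + 24262 = (8 + √78) + 24262 = 24270 + √78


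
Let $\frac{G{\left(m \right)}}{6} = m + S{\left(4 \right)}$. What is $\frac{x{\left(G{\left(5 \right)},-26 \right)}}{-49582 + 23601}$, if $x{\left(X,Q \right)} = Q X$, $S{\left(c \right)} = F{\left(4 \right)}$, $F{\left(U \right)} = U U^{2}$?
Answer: $\frac{10764}{25981} \approx 0.4143$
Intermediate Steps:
$F{\left(U \right)} = U^{3}$
$S{\left(c \right)} = 64$ ($S{\left(c \right)} = 4^{3} = 64$)
$G{\left(m \right)} = 384 + 6 m$ ($G{\left(m \right)} = 6 \left(m + 64\right) = 6 \left(64 + m\right) = 384 + 6 m$)
$\frac{x{\left(G{\left(5 \right)},-26 \right)}}{-49582 + 23601} = \frac{\left(-26\right) \left(384 + 6 \cdot 5\right)}{-49582 + 23601} = \frac{\left(-26\right) \left(384 + 30\right)}{-25981} = \left(-26\right) 414 \left(- \frac{1}{25981}\right) = \left(-10764\right) \left(- \frac{1}{25981}\right) = \frac{10764}{25981}$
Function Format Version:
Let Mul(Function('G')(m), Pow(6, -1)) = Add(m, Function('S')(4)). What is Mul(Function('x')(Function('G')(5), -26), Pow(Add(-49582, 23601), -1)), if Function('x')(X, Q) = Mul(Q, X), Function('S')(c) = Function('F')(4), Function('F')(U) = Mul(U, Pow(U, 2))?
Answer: Rational(10764, 25981) ≈ 0.41430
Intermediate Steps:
Function('F')(U) = Pow(U, 3)
Function('S')(c) = 64 (Function('S')(c) = Pow(4, 3) = 64)
Function('G')(m) = Add(384, Mul(6, m)) (Function('G')(m) = Mul(6, Add(m, 64)) = Mul(6, Add(64, m)) = Add(384, Mul(6, m)))
Mul(Function('x')(Function('G')(5), -26), Pow(Add(-49582, 23601), -1)) = Mul(Mul(-26, Add(384, Mul(6, 5))), Pow(Add(-49582, 23601), -1)) = Mul(Mul(-26, Add(384, 30)), Pow(-25981, -1)) = Mul(Mul(-26, 414), Rational(-1, 25981)) = Mul(-10764, Rational(-1, 25981)) = Rational(10764, 25981)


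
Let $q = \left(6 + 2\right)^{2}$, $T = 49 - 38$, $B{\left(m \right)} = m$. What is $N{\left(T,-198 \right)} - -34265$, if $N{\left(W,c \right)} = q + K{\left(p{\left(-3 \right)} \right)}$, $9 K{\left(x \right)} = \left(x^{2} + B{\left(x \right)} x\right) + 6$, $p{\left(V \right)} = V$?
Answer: $\frac{102995}{3} \approx 34332.0$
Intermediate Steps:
$T = 11$
$K{\left(x \right)} = \frac{2}{3} + \frac{2 x^{2}}{9}$ ($K{\left(x \right)} = \frac{\left(x^{2} + x x\right) + 6}{9} = \frac{\left(x^{2} + x^{2}\right) + 6}{9} = \frac{2 x^{2} + 6}{9} = \frac{6 + 2 x^{2}}{9} = \frac{2}{3} + \frac{2 x^{2}}{9}$)
$q = 64$ ($q = 8^{2} = 64$)
$N{\left(W,c \right)} = \frac{200}{3}$ ($N{\left(W,c \right)} = 64 + \left(\frac{2}{3} + \frac{2 \left(-3\right)^{2}}{9}\right) = 64 + \left(\frac{2}{3} + \frac{2}{9} \cdot 9\right) = 64 + \left(\frac{2}{3} + 2\right) = 64 + \frac{8}{3} = \frac{200}{3}$)
$N{\left(T,-198 \right)} - -34265 = \frac{200}{3} - -34265 = \frac{200}{3} + 34265 = \frac{102995}{3}$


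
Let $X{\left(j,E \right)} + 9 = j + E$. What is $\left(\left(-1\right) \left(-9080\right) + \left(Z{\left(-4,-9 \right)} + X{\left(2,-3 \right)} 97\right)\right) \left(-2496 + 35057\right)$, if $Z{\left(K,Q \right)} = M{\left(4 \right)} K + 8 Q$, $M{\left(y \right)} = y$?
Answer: $261204342$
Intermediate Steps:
$Z{\left(K,Q \right)} = 4 K + 8 Q$
$X{\left(j,E \right)} = -9 + E + j$ ($X{\left(j,E \right)} = -9 + \left(j + E\right) = -9 + \left(E + j\right) = -9 + E + j$)
$\left(\left(-1\right) \left(-9080\right) + \left(Z{\left(-4,-9 \right)} + X{\left(2,-3 \right)} 97\right)\right) \left(-2496 + 35057\right) = \left(\left(-1\right) \left(-9080\right) + \left(\left(4 \left(-4\right) + 8 \left(-9\right)\right) + \left(-9 - 3 + 2\right) 97\right)\right) \left(-2496 + 35057\right) = \left(9080 - 1058\right) 32561 = 8022 \cdot 32561 = 261204342$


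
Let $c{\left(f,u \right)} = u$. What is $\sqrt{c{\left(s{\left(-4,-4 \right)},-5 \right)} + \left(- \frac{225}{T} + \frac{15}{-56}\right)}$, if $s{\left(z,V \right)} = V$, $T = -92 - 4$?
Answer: $\frac{i \sqrt{9170}}{56} \approx 1.71 i$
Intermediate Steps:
$T = -96$
$\sqrt{c{\left(s{\left(-4,-4 \right)},-5 \right)} + \left(- \frac{225}{T} + \frac{15}{-56}\right)} = \sqrt{-5 + \left(- \frac{225}{-96} + \frac{15}{-56}\right)} = \sqrt{-5 + \left(\left(-225\right) \left(- \frac{1}{96}\right) + 15 \left(- \frac{1}{56}\right)\right)} = \sqrt{-5 + \left(\frac{75}{32} - \frac{15}{56}\right)} = \sqrt{-5 + \frac{465}{224}} = \sqrt{- \frac{655}{224}} = \frac{i \sqrt{9170}}{56}$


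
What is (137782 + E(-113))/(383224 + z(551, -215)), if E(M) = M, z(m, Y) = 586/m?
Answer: 75855619/211157010 ≈ 0.35924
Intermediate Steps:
(137782 + E(-113))/(383224 + z(551, -215)) = (137782 - 113)/(383224 + 586/551) = 137669/(383224 + 586*(1/551)) = 137669/(383224 + 586/551) = 137669/(211157010/551) = 137669*(551/211157010) = 75855619/211157010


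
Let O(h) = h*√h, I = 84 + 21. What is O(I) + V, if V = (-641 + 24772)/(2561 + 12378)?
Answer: 24131/14939 + 105*√105 ≈ 1077.5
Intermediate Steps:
I = 105
O(h) = h^(3/2)
V = 24131/14939 ≈ 1.6153
O(I) + V = 105^(3/2) + 24131/14939 = 105*√105 + 24131/14939 = 24131/14939 + 105*√105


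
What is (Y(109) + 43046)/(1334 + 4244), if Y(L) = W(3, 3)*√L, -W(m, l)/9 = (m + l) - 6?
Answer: 21523/2789 ≈ 7.7171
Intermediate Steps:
W(m, l) = 54 - 9*l - 9*m (W(m, l) = -9*((m + l) - 6) = -9*((l + m) - 6) = -9*(-6 + l + m) = 54 - 9*l - 9*m)
Y(L) = 0 (Y(L) = (54 - 9*3 - 9*3)*√L = (54 - 27 - 27)*√L = 0*√L = 0)
(Y(109) + 43046)/(1334 + 4244) = (0 + 43046)/(1334 + 4244) = 43046/5578 = 43046*(1/5578) = 21523/2789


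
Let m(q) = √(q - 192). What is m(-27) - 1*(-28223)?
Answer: 28223 + I*√219 ≈ 28223.0 + 14.799*I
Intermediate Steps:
m(q) = √(-192 + q)
m(-27) - 1*(-28223) = √(-192 - 27) - 1*(-28223) = √(-219) + 28223 = I*√219 + 28223 = 28223 + I*√219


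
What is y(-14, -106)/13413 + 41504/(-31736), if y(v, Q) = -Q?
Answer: -69166142/53209371 ≈ -1.2999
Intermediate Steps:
y(-14, -106)/13413 + 41504/(-31736) = -1*(-106)/13413 + 41504/(-31736) = 106*(1/13413) + 41504*(-1/31736) = 106/13413 - 5188/3967 = -69166142/53209371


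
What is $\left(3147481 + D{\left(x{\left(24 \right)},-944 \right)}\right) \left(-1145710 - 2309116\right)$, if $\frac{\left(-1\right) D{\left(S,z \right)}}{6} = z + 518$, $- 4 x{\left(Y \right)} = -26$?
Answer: $-10882829728562$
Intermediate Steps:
$x{\left(Y \right)} = \frac{13}{2}$ ($x{\left(Y \right)} = \left(- \frac{1}{4}\right) \left(-26\right) = \frac{13}{2}$)
$D{\left(S,z \right)} = -3108 - 6 z$ ($D{\left(S,z \right)} = - 6 \left(z + 518\right) = - 6 \left(518 + z\right) = -3108 - 6 z$)
$\left(3147481 + D{\left(x{\left(24 \right)},-944 \right)}\right) \left(-1145710 - 2309116\right) = \left(3147481 - -2556\right) \left(-1145710 - 2309116\right) = \left(3147481 + \left(-3108 + 5664\right)\right) \left(-3454826\right) = \left(3147481 + 2556\right) \left(-3454826\right) = 3150037 \left(-3454826\right) = -10882829728562$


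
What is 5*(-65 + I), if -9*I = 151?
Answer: -3680/9 ≈ -408.89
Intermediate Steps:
I = -151/9 (I = -⅑*151 = -151/9 ≈ -16.778)
5*(-65 + I) = 5*(-65 - 151/9) = 5*(-736/9) = -3680/9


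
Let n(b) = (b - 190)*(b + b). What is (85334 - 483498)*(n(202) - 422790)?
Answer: 166409458488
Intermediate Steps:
n(b) = 2*b*(-190 + b) (n(b) = (-190 + b)*(2*b) = 2*b*(-190 + b))
(85334 - 483498)*(n(202) - 422790) = (85334 - 483498)*(2*202*(-190 + 202) - 422790) = -398164*(2*202*12 - 422790) = -398164*(4848 - 422790) = -398164*(-417942) = 166409458488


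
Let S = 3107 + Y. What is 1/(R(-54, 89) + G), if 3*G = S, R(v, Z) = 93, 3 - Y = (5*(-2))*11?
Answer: 3/3499 ≈ 0.00085739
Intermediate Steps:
Y = 113 (Y = 3 - 5*(-2)*11 = 3 - (-10)*11 = 3 - 1*(-110) = 3 + 110 = 113)
S = 3220 (S = 3107 + 113 = 3220)
G = 3220/3 (G = (⅓)*3220 = 3220/3 ≈ 1073.3)
1/(R(-54, 89) + G) = 1/(93 + 3220/3) = 1/(3499/3) = 3/3499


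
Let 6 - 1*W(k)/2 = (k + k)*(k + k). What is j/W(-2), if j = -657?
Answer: 657/20 ≈ 32.850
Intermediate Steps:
W(k) = 12 - 8*k² (W(k) = 12 - 2*(k + k)*(k + k) = 12 - 2*2*k*2*k = 12 - 8*k²)
j/W(-2) = -657/(12 - 8*(-2)²) = -657/(12 - 8*4) = -657/(12 - 32) = -657/(-20) = -657*(-1/20) = 657/20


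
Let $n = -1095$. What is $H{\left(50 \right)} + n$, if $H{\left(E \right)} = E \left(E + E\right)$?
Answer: $3905$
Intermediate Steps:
$H{\left(E \right)} = 2 E^{2}$ ($H{\left(E \right)} = E 2 E = 2 E^{2}$)
$H{\left(50 \right)} + n = 2 \cdot 50^{2} - 1095 = 2 \cdot 2500 - 1095 = 5000 - 1095 = 3905$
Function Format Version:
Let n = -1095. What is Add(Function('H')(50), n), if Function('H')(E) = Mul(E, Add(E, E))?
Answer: 3905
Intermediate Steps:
Function('H')(E) = Mul(2, Pow(E, 2)) (Function('H')(E) = Mul(E, Mul(2, E)) = Mul(2, Pow(E, 2)))
Add(Function('H')(50), n) = Add(Mul(2, Pow(50, 2)), -1095) = Add(Mul(2, 2500), -1095) = Add(5000, -1095) = 3905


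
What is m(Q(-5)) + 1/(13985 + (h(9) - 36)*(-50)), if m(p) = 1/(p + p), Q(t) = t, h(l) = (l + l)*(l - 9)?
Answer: -631/6314 ≈ -0.099937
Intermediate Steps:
h(l) = 2*l*(-9 + l) (h(l) = (2*l)*(-9 + l) = 2*l*(-9 + l))
m(p) = 1/(2*p)
m(Q(-5)) + 1/(13985 + (h(9) - 36)*(-50)) = (½)/(-5) + 1/(13985 + (2*9*(-9 + 9) - 36)*(-50)) = (½)*(-⅕) + 1/(13985 + (2*9*0 - 36)*(-50)) = -⅒ + 1/(13985 + (0 - 36)*(-50)) = -⅒ + 1/(13985 - 36*(-50)) = -⅒ + 1/(13985 + 1800) = -⅒ + 1/15785 = -631/6314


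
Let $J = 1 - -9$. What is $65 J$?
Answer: $650$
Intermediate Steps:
$J = 10$ ($J = 1 + 9 = 10$)
$65 J = 65 \cdot 10 = 650$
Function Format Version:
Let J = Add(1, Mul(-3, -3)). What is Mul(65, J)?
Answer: 650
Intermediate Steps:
J = 10 (J = Add(1, 9) = 10)
Mul(65, J) = Mul(65, 10) = 650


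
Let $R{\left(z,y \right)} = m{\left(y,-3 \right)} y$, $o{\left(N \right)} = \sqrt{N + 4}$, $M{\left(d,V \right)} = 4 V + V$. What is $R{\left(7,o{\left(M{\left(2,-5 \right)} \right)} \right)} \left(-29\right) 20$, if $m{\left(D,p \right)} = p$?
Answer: $1740 i \sqrt{21} \approx 7973.7 i$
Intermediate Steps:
$M{\left(d,V \right)} = 5 V$
$o{\left(N \right)} = \sqrt{4 + N}$
$R{\left(z,y \right)} = - 3 y$
$R{\left(7,o{\left(M{\left(2,-5 \right)} \right)} \right)} \left(-29\right) 20 = - 3 \sqrt{4 + 5 \left(-5\right)} \left(-29\right) 20 = - 3 \sqrt{4 - 25} \left(-29\right) 20 = - 3 \sqrt{-21} \left(-29\right) 20 = - 3 i \sqrt{21} \left(-29\right) 20 = 87 i \sqrt{21} \cdot 20 = 1740 i \sqrt{21}$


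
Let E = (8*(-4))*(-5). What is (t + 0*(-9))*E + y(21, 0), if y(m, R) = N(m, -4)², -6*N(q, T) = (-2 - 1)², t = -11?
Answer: -7031/4 ≈ -1757.8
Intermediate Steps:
N(q, T) = -3/2 (N(q, T) = -(-2 - 1)²/6 = -⅙*(-3)² = -⅙*9 = -3/2)
y(m, R) = 9/4 (y(m, R) = (-3/2)² = 9/4)
E = 160 (E = -32*(-5) = 160)
(t + 0*(-9))*E + y(21, 0) = (-11 + 0*(-9))*160 + 9/4 = (-11 + 0)*160 + 9/4 = -11*160 + 9/4 = -1760 + 9/4 = -7031/4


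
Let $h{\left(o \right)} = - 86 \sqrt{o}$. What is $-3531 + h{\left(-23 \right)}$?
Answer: $-3531 - 86 i \sqrt{23} \approx -3531.0 - 412.44 i$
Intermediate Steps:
$-3531 + h{\left(-23 \right)} = -3531 - 86 \sqrt{-23} = -3531 - 86 i \sqrt{23}$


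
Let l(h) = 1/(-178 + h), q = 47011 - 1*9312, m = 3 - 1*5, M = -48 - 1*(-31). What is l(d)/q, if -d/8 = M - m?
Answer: -1/2186542 ≈ -4.5734e-7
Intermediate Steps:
M = -17 (M = -48 + 31 = -17)
m = -2 (m = 3 - 5 = -2)
q = 37699 (q = 47011 - 9312 = 37699)
d = 120 (d = -8*(-17 - 1*(-2)) = -8*(-17 + 2) = -8*(-15) = 120)
l(d)/q = 1/((-178 + 120)*37699) = (1/37699)/(-58) = -1/58*1/37699 = -1/2186542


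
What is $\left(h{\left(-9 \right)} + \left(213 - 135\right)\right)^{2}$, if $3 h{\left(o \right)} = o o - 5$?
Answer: $\frac{96100}{9} \approx 10678.0$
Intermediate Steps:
$h{\left(o \right)} = - \frac{5}{3} + \frac{o^{2}}{3}$ ($h{\left(o \right)} = \frac{o o - 5}{3} = \frac{o^{2} - 5}{3} = \frac{-5 + o^{2}}{3} = - \frac{5}{3} + \frac{o^{2}}{3}$)
$\left(h{\left(-9 \right)} + \left(213 - 135\right)\right)^{2} = \left(\left(- \frac{5}{3} + \frac{\left(-9\right)^{2}}{3}\right) + \left(213 - 135\right)\right)^{2} = \left(\left(- \frac{5}{3} + \frac{1}{3} \cdot 81\right) + \left(213 - 135\right)\right)^{2} = \left(\left(- \frac{5}{3} + 27\right) + 78\right)^{2} = \left(\frac{76}{3} + 78\right)^{2} = \left(\frac{310}{3}\right)^{2} = \frac{96100}{9}$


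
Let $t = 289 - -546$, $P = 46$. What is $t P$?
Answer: $38410$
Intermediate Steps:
$t = 835$ ($t = 289 + 546 = 835$)
$t P = 835 \cdot 46 = 38410$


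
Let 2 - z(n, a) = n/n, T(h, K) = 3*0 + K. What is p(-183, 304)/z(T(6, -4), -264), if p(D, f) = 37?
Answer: 37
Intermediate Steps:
T(h, K) = K (T(h, K) = 0 + K = K)
z(n, a) = 1 (z(n, a) = 2 - n/n = 2 - 1*1 = 2 - 1 = 1)
p(-183, 304)/z(T(6, -4), -264) = 37/1 = 37*1 = 37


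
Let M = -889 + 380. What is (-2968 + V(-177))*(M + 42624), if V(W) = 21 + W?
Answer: -131567260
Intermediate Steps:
M = -509
(-2968 + V(-177))*(M + 42624) = (-2968 + (21 - 177))*(-509 + 42624) = (-2968 - 156)*42115 = -3124*42115 = -131567260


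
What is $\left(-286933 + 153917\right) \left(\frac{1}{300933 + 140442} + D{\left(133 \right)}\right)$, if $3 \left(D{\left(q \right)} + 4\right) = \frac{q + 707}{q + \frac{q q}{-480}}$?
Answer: $\frac{421066791189512}{2909985375} \approx 1.447 \cdot 10^{5}$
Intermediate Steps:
$D{\left(q \right)} = -4 + \frac{707 + q}{3 \left(q - \frac{q^{2}}{480}\right)}$ ($D{\left(q \right)} = -4 + \frac{\left(q + 707\right) \frac{1}{q + \frac{q q}{-480}}}{3} = -4 + \frac{\left(707 + q\right) \frac{1}{q + q^{2} \left(- \frac{1}{480}\right)}}{3} = -4 + \frac{\left(707 + q\right) \frac{1}{q - \frac{q^{2}}{480}}}{3} = -4 + \frac{\frac{1}{q - \frac{q^{2}}{480}} \left(707 + q\right)}{3} = -4 + \frac{707 + q}{3 \left(q - \frac{q^{2}}{480}\right)}$)
$\left(-286933 + 153917\right) \left(\frac{1}{300933 + 140442} + D{\left(133 \right)}\right) = \left(-286933 + 153917\right) \left(\frac{1}{300933 + 140442} + \frac{4 \left(-28280 - 133^{2} + 440 \cdot 133\right)}{133 \left(-480 + 133\right)}\right) = - 133016 \left(\frac{1}{441375} + 4 \cdot \frac{1}{133} \frac{1}{-347} \left(-28280 - 17689 + 58520\right)\right) = - 133016 \left(\frac{1}{441375} + 4 \cdot \frac{1}{133} \left(- \frac{1}{347}\right) \left(-28280 - 17689 + 58520\right)\right) = - 133016 \left(\frac{1}{441375} + 4 \cdot \frac{1}{133} \left(- \frac{1}{347}\right) 12551\right) = - 133016 \left(\frac{1}{441375} - \frac{7172}{6593}\right) = \left(-133016\right) \left(- \frac{3165534907}{2909985375}\right) = \frac{421066791189512}{2909985375}$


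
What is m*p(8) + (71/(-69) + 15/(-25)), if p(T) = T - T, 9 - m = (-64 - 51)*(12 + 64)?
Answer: -562/345 ≈ -1.6290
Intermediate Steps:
m = 8749 (m = 9 - (-64 - 51)*(12 + 64) = 9 - (-115)*76 = 9 - 1*(-8740) = 9 + 8740 = 8749)
p(T) = 0
m*p(8) + (71/(-69) + 15/(-25)) = 8749*0 + (71/(-69) + 15/(-25)) = 0 + (71*(-1/69) + 15*(-1/25)) = 0 + (-71/69 - ⅗) = 0 - 562/345 = -562/345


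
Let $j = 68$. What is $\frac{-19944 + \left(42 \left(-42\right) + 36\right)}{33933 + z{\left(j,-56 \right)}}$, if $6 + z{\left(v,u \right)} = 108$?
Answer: $- \frac{7224}{11345} \approx -0.63676$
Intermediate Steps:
$z{\left(v,u \right)} = 102$ ($z{\left(v,u \right)} = -6 + 108 = 102$)
$\frac{-19944 + \left(42 \left(-42\right) + 36\right)}{33933 + z{\left(j,-56 \right)}} = \frac{-19944 + \left(42 \left(-42\right) + 36\right)}{33933 + 102} = \frac{-19944 + \left(-1764 + 36\right)}{34035} = \left(-19944 - 1728\right) \frac{1}{34035} = \left(-21672\right) \frac{1}{34035} = - \frac{7224}{11345}$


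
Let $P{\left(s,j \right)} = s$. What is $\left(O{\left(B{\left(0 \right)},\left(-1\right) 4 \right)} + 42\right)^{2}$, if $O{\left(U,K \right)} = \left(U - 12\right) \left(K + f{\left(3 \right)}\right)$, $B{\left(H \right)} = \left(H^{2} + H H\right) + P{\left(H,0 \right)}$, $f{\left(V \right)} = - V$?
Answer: $15876$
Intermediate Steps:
$B{\left(H \right)} = H + 2 H^{2}$ ($B{\left(H \right)} = \left(H^{2} + H H\right) + H = \left(H^{2} + H^{2}\right) + H = 2 H^{2} + H = H + 2 H^{2}$)
$O{\left(U,K \right)} = \left(-12 + U\right) \left(-3 + K\right)$ ($O{\left(U,K \right)} = \left(U - 12\right) \left(K - 3\right) = \left(-12 + U\right) \left(K - 3\right) = \left(-12 + U\right) \left(-3 + K\right)$)
$\left(O{\left(B{\left(0 \right)},\left(-1\right) 4 \right)} + 42\right)^{2} = \left(\left(36 - 12 \left(\left(-1\right) 4\right) - 3 \cdot 0 \left(1 + 2 \cdot 0\right) + \left(-1\right) 4 \cdot 0 \left(1 + 2 \cdot 0\right)\right) + 42\right)^{2} = \left(\left(36 - -48 - 3 \cdot 0 \left(1 + 0\right) - 4 \cdot 0 \left(1 + 0\right)\right) + 42\right)^{2} = \left(\left(36 + 48 - 3 \cdot 0 \cdot 1 - 4 \cdot 0 \cdot 1\right) + 42\right)^{2} = \left(\left(36 + 48 - 0 - 0\right) + 42\right)^{2} = \left(\left(36 + 48 + 0 + 0\right) + 42\right)^{2} = \left(84 + 42\right)^{2} = 126^{2} = 15876$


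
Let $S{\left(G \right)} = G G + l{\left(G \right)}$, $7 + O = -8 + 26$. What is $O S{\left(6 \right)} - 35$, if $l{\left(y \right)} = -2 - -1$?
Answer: $350$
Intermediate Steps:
$O = 11$ ($O = -7 + \left(-8 + 26\right) = -7 + 18 = 11$)
$l{\left(y \right)} = -1$ ($l{\left(y \right)} = -2 + 1 = -1$)
$S{\left(G \right)} = -1 + G^{2}$ ($S{\left(G \right)} = G G - 1 = G^{2} - 1 = -1 + G^{2}$)
$O S{\left(6 \right)} - 35 = 11 \left(-1 + 6^{2}\right) - 35 = 11 \left(-1 + 36\right) - 35 = 11 \cdot 35 - 35 = 385 - 35 = 350$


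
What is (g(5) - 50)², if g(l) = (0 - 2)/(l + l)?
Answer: 63001/25 ≈ 2520.0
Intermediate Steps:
g(l) = -1/l (g(l) = -2*1/(2*l) = -1/l)
(g(5) - 50)² = (-1/5 - 50)² = (-1*⅕ - 50)² = (-⅕ - 50)² = (-251/5)² = 63001/25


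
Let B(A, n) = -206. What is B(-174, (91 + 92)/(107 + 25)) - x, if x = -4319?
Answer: 4113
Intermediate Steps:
B(-174, (91 + 92)/(107 + 25)) - x = -206 - 1*(-4319) = -206 + 4319 = 4113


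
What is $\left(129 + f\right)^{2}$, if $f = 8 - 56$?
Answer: $6561$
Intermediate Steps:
$f = -48$ ($f = 8 - 56 = -48$)
$\left(129 + f\right)^{2} = \left(129 - 48\right)^{2} = 81^{2} = 6561$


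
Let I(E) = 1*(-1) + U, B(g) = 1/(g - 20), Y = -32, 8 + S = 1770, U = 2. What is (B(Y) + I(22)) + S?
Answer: 91675/52 ≈ 1763.0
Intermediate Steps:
S = 1762 (S = -8 + 1770 = 1762)
B(g) = 1/(-20 + g)
I(E) = 1 (I(E) = 1*(-1) + 2 = -1 + 2 = 1)
(B(Y) + I(22)) + S = (1/(-20 - 32) + 1) + 1762 = (1/(-52) + 1) + 1762 = (-1/52 + 1) + 1762 = 51/52 + 1762 = 91675/52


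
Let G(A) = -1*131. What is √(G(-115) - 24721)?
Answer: 2*I*√6213 ≈ 157.65*I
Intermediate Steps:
G(A) = -131
√(G(-115) - 24721) = √(-131 - 24721) = √(-24852) = 2*I*√6213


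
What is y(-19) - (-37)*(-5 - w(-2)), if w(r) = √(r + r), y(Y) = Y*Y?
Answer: 176 - 74*I ≈ 176.0 - 74.0*I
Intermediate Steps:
y(Y) = Y²
w(r) = √2*√r (w(r) = √(2*r) = √2*√r)
y(-19) - (-37)*(-5 - w(-2)) = (-19)² - (-37)*(-5 - √2*√(-2)) = 361 - (-37)*(-5 - √2*I*√2) = 361 - (-37)*(-5 - 2*I) = 361 - (185 + 74*I) = 361 + (-185 - 74*I) = 176 - 74*I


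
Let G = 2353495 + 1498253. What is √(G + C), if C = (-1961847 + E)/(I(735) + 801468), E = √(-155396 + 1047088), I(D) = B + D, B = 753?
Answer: √(5130925678494819 + 3318*√222923)/36498 ≈ 1962.6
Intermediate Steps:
I(D) = 753 + D
E = 2*√222923 (E = √891692 = 2*√222923 ≈ 944.29)
C = -653949/267652 + √222923/401478 (C = (-1961847 + 2*√222923)/((753 + 735) + 801468) = (-1961847 + 2*√222923)/(1488 + 801468) = (-1961847 + 2*√222923)/802956 = (-1961847 + 2*√222923)*(1/802956) = -653949/267652 + √222923/401478 ≈ -2.4421)
G = 3851748
√(G + C) = √(3851748 + (-653949/267652 + √222923/401478)) = √(1030927401747/267652 + √222923/401478)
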